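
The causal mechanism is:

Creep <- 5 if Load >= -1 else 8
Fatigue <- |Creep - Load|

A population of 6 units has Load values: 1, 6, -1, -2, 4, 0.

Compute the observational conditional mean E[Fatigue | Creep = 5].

3.4

E[Fatigue|Creep=5] averages over only the 5 units with Creep=5 (Load = 1, 6, -1, 4, 0): Fatigue = 4, 1, 6, 1, 5, mean 3.4.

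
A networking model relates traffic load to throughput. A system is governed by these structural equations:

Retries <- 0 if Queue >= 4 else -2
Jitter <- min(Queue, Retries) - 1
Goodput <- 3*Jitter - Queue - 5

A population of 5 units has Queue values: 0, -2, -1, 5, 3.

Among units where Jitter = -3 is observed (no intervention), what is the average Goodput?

E[Goodput|Jitter=-3] averages over only the 4 units with Jitter=-3 (Queue = 0, -2, -1, 3): Goodput = -14, -12, -13, -17, mean -14.

-14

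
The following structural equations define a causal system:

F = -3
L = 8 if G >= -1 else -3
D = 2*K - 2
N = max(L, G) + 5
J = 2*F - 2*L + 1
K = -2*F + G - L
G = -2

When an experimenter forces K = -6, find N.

The intervention breaks the incoming arrows to K: K = -2*F + G - L no longer applies, and K = -6.
No directed path runs from K to N, so N keeps its natural value.
L = 8 if G >= -1 else -3  [with G=-2]  = -3
N = max(L, G) + 5  [with L=-3, G=-2]  = 3

3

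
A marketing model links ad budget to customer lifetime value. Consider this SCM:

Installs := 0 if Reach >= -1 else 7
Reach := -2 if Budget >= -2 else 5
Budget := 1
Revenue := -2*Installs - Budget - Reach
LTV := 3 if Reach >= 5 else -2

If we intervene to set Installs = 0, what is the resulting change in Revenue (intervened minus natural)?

14

The intervention breaks the incoming arrows to Installs: Installs := 0 if Reach >= -1 else 7 no longer applies, and Installs = 0.
Reach = -2 if Budget >= -2 else 5  [with Budget=1]  = -2
Revenue = -2*Installs - Budget - Reach  [with Installs=0, Budget=1, Reach=-2]  = 1
Without intervention: Reach = -2 if Budget >= -2 else 5  [with Budget=1]  = -2; Installs = 0 if Reach >= -1 else 7  [with Reach=-2]  = 7; Revenue = -2*Installs - Budget - Reach  [with Installs=7, Budget=1, Reach=-2]  = -13.
Change = 1 − (-13) = 14.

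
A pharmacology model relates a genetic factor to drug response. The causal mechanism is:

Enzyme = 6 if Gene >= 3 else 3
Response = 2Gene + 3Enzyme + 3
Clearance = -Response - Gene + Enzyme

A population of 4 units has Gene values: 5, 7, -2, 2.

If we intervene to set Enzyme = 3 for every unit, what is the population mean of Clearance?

-18

do(Enzyme=3) breaks Enzyme's dependence on Gene. With Enzyme=3 fixed, Clearance across the units is -24, -30, -3, -15, mean -18.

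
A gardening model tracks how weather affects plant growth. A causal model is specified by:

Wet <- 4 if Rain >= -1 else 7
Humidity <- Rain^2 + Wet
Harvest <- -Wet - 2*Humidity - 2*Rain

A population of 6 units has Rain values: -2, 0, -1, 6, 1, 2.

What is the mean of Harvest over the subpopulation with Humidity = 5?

Observing Humidity=5 restricts to units where Humidity's equation naturally yields 5: Rain ∈ {-1, 1}. In that subpopulation Harvest = -12, -16, mean -14.

-14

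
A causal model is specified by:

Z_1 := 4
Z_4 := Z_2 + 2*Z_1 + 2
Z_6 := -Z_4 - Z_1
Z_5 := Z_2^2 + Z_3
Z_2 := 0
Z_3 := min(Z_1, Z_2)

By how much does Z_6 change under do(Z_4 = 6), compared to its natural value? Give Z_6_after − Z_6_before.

Under do(Z_4=6), the mechanism Z_4 := Z_2 + 2*Z_1 + 2 is discarded; Z_4 is fixed at 6.
Z_6 = -Z_4 - Z_1  [with Z_4=6, Z_1=4]  = -10
Without intervention: Z_4 = Z_2 + 2*Z_1 + 2  [with Z_2=0, Z_1=4]  = 10; Z_6 = -Z_4 - Z_1  [with Z_4=10, Z_1=4]  = -14.
Change = -10 − (-14) = 4.

4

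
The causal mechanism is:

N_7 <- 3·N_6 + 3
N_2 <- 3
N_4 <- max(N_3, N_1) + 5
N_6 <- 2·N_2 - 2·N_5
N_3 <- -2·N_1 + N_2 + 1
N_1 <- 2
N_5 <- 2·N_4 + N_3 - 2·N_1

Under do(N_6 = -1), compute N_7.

Intervening sets N_6 = -1 and removes its equation (N_6 <- 2·N_2 - 2·N_5).
N_7 = 3·N_6 + 3  [with N_6=-1]  = 0

0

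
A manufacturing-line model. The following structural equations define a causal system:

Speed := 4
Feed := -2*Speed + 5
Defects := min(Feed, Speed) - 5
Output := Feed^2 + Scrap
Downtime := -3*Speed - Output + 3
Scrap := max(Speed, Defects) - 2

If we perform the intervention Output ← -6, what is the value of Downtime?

The intervention breaks the incoming arrows to Output: Output := Feed^2 + Scrap no longer applies, and Output = -6.
Downtime = -3*Speed - Output + 3  [with Speed=4, Output=-6]  = -3

-3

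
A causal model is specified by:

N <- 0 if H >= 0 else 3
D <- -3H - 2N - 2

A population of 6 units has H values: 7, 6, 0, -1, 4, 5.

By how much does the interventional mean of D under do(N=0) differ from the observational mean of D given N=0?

2.7

do(N=0) breaks N's dependence on H. With N=0 fixed, D across the units is -23, -20, -2, 1, -14, -17, mean -12.5.
Conditioning on N=0 selects the 5 unit(s) with H ∈ {7, 6, 0, 4, 5}. Their D values: -23, -20, -2, -14, -17. Mean = -15.2.
Difference = -12.5 − (-15.2) = 2.7.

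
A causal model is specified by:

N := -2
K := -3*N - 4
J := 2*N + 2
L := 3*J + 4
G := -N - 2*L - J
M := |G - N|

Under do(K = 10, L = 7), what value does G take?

Setting K = 10, L = 7 by intervention discards those variables' equations.
J = 2*N + 2  [with N=-2]  = -2
G = -N - 2*L - J  [with N=-2, L=7, J=-2]  = -10

-10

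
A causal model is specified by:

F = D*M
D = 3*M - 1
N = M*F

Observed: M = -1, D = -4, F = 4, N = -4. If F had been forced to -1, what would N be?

1

The intervention breaks the incoming arrows to F: F = D*M no longer applies, and F = -1.
N = M*F  [with M=-1, F=-1]  = 1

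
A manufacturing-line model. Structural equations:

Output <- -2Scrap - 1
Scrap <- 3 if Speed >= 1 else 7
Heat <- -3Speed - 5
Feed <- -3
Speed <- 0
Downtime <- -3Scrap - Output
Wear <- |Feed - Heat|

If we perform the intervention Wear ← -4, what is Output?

Under do(Wear=-4), the mechanism Wear <- |Feed - Heat| is discarded; Wear is fixed at -4.
Since Output is not a descendant of the intervened variable, it is unaffected.
Scrap = 3 if Speed >= 1 else 7  [with Speed=0]  = 7
Output = -2Scrap - 1  [with Scrap=7]  = -15

-15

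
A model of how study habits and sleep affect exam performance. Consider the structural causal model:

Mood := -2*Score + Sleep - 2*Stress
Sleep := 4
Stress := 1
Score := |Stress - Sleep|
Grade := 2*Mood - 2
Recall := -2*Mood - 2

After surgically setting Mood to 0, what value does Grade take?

-2

Under do(Mood=0), the mechanism Mood := -2*Score + Sleep - 2*Stress is discarded; Mood is fixed at 0.
Grade = 2*Mood - 2  [with Mood=0]  = -2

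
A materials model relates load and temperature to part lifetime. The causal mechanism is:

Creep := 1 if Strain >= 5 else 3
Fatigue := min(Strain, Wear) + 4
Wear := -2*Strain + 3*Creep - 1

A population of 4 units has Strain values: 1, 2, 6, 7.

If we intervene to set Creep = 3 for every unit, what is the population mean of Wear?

0

The intervention sets Creep=3 in all 4 units regardless of Strain. Recomputing Wear per unit gives 6, 4, -4, -6; average 0.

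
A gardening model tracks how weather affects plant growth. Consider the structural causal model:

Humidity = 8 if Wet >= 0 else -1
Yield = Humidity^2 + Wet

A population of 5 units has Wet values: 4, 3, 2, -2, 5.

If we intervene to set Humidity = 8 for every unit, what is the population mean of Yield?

66.4

do(Humidity=8) breaks Humidity's dependence on Wet. With Humidity=8 fixed, Yield across the units is 68, 67, 66, 62, 69, mean 66.4.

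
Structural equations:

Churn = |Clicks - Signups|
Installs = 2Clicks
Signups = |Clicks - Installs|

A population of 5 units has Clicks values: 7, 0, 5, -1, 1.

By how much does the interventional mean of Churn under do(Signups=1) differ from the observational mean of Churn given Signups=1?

1.6

Every unit gets Signups=1 under the intervention. Churn values become 6, 1, 4, 2, 0; E[Churn|do(Signups=1)] = 2.6.
Observing Signups=1 restricts to units where Signups's equation naturally yields 1: Clicks ∈ {-1, 1}. In that subpopulation Churn = 2, 0, mean 1.
Difference = 2.6 − 1 = 1.6.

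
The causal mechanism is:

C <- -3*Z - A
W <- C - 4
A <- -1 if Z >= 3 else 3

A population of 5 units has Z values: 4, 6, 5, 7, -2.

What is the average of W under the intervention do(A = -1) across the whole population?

-15

Under do(A=-1), A's equation is replaced by A=-1 for every unit. Per-unit W: -15, -21, -18, -24, 3. Mean = -15.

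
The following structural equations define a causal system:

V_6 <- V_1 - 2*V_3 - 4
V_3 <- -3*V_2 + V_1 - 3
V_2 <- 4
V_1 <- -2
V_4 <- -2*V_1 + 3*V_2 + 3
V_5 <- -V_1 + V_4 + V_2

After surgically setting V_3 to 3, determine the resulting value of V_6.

The intervention breaks the incoming arrows to V_3: V_3 <- -3*V_2 + V_1 - 3 no longer applies, and V_3 = 3.
V_6 = V_1 - 2*V_3 - 4  [with V_1=-2, V_3=3]  = -12

-12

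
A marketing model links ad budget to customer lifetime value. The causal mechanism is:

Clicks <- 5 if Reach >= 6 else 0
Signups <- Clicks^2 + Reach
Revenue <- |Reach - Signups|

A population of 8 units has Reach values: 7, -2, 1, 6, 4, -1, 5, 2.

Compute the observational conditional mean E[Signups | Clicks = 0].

Observing Clicks=0 restricts to units where Clicks's equation naturally yields 0: Reach ∈ {-2, 1, 4, -1, 5, 2}. In that subpopulation Signups = -2, 1, 4, -1, 5, 2, mean 1.5.

1.5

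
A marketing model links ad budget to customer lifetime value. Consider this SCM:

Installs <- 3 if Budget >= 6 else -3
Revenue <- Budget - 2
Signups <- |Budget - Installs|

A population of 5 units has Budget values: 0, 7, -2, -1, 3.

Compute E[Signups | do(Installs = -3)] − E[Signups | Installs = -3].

1.4

Under do(Installs=-3), Installs's equation is replaced by Installs=-3 for every unit. Per-unit Signups: 3, 10, 1, 2, 6. Mean = 4.4.
E[Signups|Installs=-3] averages over only the 4 units with Installs=-3 (Budget = 0, -2, -1, 3): Signups = 3, 1, 2, 6, mean 3.
Difference = 4.4 − 3 = 1.4.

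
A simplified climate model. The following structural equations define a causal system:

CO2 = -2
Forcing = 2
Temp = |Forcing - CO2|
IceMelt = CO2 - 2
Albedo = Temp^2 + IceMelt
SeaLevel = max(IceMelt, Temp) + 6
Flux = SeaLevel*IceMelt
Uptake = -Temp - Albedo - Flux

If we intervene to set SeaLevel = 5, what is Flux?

-20

Intervening sets SeaLevel = 5 and removes its equation (SeaLevel = max(IceMelt, Temp) + 6).
IceMelt = CO2 - 2  [with CO2=-2]  = -4
Flux = SeaLevel*IceMelt  [with SeaLevel=5, IceMelt=-4]  = -20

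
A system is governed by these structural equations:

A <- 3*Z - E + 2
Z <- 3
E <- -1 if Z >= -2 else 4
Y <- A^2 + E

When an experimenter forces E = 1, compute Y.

101

Under do(E=1), the mechanism E <- -1 if Z >= -2 else 4 is discarded; E is fixed at 1.
A = 3*Z - E + 2  [with Z=3, E=1]  = 10
Y = A^2 + E  [with A=10, E=1]  = 101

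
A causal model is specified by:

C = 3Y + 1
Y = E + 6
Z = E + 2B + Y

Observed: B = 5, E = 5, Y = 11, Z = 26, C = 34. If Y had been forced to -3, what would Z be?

12

The intervention breaks the incoming arrows to Y: Y = E + 6 no longer applies, and Y = -3.
Z = E + 2B + Y  [with E=5, B=5, Y=-3]  = 12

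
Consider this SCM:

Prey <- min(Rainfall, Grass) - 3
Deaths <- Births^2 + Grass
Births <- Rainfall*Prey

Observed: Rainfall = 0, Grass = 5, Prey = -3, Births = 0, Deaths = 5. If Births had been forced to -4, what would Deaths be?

21

Intervening sets Births = -4 and removes its equation (Births <- Rainfall*Prey).
Deaths = Births^2 + Grass  [with Births=-4, Grass=5]  = 21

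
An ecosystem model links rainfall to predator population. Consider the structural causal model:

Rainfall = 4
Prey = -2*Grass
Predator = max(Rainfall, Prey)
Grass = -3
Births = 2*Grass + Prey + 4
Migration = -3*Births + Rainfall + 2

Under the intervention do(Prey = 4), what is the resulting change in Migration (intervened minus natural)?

The intervention breaks the incoming arrows to Prey: Prey = -2*Grass no longer applies, and Prey = 4.
Births = 2*Grass + Prey + 4  [with Grass=-3, Prey=4]  = 2
Migration = -3*Births + Rainfall + 2  [with Births=2, Rainfall=4]  = 0
Without intervention: Prey = -2*Grass  [with Grass=-3]  = 6; Births = 2*Grass + Prey + 4  [with Grass=-3, Prey=6]  = 4; Migration = -3*Births + Rainfall + 2  [with Births=4, Rainfall=4]  = -6.
Change = 0 − (-6) = 6.

6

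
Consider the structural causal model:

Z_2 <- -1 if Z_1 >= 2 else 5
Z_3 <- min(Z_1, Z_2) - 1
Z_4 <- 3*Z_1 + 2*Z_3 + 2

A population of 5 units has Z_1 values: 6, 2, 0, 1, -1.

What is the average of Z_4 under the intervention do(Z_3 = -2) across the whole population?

2.8

Under do(Z_3=-2), Z_3's equation is replaced by Z_3=-2 for every unit. Per-unit Z_4: 16, 4, -2, 1, -5. Mean = 2.8.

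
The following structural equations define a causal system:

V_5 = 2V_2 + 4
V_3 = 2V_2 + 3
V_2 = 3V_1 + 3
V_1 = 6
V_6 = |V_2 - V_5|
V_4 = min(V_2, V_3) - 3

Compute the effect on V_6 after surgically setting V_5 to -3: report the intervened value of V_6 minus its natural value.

The intervention breaks the incoming arrows to V_5: V_5 = 2V_2 + 4 no longer applies, and V_5 = -3.
V_2 = 3V_1 + 3  [with V_1=6]  = 21
V_6 = |V_2 - V_5|  [with V_2=21, V_5=-3]  = 24
Without intervention: V_2 = 3V_1 + 3  [with V_1=6]  = 21; V_5 = 2V_2 + 4  [with V_2=21]  = 46; V_6 = |V_2 - V_5|  [with V_2=21, V_5=46]  = 25.
Change = 24 − 25 = -1.

-1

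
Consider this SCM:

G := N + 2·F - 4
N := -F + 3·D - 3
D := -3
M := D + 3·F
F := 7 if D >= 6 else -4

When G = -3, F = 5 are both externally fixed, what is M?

Setting G = -3, F = 5 by intervention discards those variables' equations.
M = D + 3·F  [with D=-3, F=5]  = 12

12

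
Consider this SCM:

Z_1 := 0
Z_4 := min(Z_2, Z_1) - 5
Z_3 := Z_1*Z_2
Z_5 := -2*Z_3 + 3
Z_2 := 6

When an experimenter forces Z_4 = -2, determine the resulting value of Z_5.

3

Intervening sets Z_4 = -2 and removes its equation (Z_4 := min(Z_2, Z_1) - 5).
No directed path runs from Z_4 to Z_5, so Z_5 keeps its natural value.
Z_3 = Z_1*Z_2  [with Z_1=0, Z_2=6]  = 0
Z_5 = -2*Z_3 + 3  [with Z_3=0]  = 3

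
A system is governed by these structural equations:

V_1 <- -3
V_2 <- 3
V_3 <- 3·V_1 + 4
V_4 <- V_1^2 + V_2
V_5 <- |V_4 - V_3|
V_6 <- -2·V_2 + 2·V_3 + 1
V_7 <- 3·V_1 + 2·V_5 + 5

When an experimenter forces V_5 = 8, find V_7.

Under do(V_5=8), the mechanism V_5 <- |V_4 - V_3| is discarded; V_5 is fixed at 8.
V_7 = 3·V_1 + 2·V_5 + 5  [with V_1=-3, V_5=8]  = 12

12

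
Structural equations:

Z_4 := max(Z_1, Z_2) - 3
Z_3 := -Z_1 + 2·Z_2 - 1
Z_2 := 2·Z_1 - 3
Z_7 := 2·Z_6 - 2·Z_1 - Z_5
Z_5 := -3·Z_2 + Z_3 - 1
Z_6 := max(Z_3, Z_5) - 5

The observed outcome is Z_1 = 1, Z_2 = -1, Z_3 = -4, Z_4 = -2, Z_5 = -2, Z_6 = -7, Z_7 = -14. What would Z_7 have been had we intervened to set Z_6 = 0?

0

Intervening sets Z_6 = 0 and removes its equation (Z_6 := max(Z_3, Z_5) - 5).
Z_2 = 2·Z_1 - 3  [with Z_1=1]  = -1
Z_3 = -Z_1 + 2·Z_2 - 1  [with Z_1=1, Z_2=-1]  = -4
Z_5 = -3·Z_2 + Z_3 - 1  [with Z_2=-1, Z_3=-4]  = -2
Z_7 = 2·Z_6 - 2·Z_1 - Z_5  [with Z_6=0, Z_1=1, Z_5=-2]  = 0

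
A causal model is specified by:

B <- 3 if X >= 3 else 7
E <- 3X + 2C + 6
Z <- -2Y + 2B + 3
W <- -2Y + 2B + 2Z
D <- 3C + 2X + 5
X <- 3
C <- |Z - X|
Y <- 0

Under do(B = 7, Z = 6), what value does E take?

The joint intervention fixes B = 7, Z = 6, removing each variable's own equation.
C = |Z - X|  [with Z=6, X=3]  = 3
E = 3X + 2C + 6  [with X=3, C=3]  = 21

21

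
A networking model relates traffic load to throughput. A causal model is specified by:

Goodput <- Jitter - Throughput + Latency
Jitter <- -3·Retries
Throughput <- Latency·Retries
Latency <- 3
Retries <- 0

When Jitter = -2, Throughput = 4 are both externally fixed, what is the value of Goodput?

-3

Setting Jitter = -2, Throughput = 4 by intervention discards those variables' equations.
Goodput = Jitter - Throughput + Latency  [with Jitter=-2, Throughput=4, Latency=3]  = -3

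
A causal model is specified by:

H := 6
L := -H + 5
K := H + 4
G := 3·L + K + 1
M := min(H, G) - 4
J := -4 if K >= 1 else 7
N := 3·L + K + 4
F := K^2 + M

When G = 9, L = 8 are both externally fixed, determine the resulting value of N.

Under do(G = 9, L = 8), each intervened variable's structural equation is replaced by its fixed value.
K = H + 4  [with H=6]  = 10
N = 3·L + K + 4  [with L=8, K=10]  = 38

38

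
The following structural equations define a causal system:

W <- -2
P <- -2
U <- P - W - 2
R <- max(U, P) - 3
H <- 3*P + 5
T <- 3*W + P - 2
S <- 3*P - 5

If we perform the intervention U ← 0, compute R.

-3

The intervention breaks the incoming arrows to U: U <- P - W - 2 no longer applies, and U = 0.
R = max(U, P) - 3  [with U=0, P=-2]  = -3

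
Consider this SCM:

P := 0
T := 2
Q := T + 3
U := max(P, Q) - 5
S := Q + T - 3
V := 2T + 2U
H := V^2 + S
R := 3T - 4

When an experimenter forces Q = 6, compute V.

The intervention breaks the incoming arrows to Q: Q := T + 3 no longer applies, and Q = 6.
U = max(P, Q) - 5  [with P=0, Q=6]  = 1
V = 2T + 2U  [with T=2, U=1]  = 6

6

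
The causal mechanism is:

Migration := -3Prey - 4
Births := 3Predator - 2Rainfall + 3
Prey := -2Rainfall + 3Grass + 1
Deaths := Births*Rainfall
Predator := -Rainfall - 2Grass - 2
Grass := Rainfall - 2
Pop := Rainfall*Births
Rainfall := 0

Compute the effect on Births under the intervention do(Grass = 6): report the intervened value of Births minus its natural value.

do(Grass=6) replaces the equation Grass := Rainfall - 2 with the constant Grass = 6.
Predator = -Rainfall - 2Grass - 2  [with Rainfall=0, Grass=6]  = -14
Births = 3Predator - 2Rainfall + 3  [with Predator=-14, Rainfall=0]  = -39
Without intervention: Grass = Rainfall - 2  [with Rainfall=0]  = -2; Predator = -Rainfall - 2Grass - 2  [with Rainfall=0, Grass=-2]  = 2; Births = 3Predator - 2Rainfall + 3  [with Predator=2, Rainfall=0]  = 9.
Change = -39 − 9 = -48.

-48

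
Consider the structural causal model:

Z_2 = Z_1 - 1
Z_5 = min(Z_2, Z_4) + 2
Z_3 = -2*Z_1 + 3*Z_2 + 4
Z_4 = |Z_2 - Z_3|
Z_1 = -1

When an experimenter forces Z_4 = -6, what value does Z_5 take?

Intervening sets Z_4 = -6 and removes its equation (Z_4 = |Z_2 - Z_3|).
Z_2 = Z_1 - 1  [with Z_1=-1]  = -2
Z_5 = min(Z_2, Z_4) + 2  [with Z_2=-2, Z_4=-6]  = -4

-4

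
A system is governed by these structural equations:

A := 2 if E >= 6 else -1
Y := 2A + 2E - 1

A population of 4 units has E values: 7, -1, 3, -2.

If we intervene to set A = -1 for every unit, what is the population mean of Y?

Under do(A=-1), A's equation is replaced by A=-1 for every unit. Per-unit Y: 11, -5, 3, -7. Mean = 0.5.

0.5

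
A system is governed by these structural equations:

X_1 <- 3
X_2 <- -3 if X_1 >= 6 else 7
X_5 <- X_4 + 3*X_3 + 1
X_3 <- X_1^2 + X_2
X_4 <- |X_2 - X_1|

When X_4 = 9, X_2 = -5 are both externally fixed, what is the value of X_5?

22

The joint intervention fixes X_4 = 9, X_2 = -5, removing each variable's own equation.
X_3 = X_1^2 + X_2  [with X_1=3, X_2=-5]  = 4
X_5 = X_4 + 3*X_3 + 1  [with X_4=9, X_3=4]  = 22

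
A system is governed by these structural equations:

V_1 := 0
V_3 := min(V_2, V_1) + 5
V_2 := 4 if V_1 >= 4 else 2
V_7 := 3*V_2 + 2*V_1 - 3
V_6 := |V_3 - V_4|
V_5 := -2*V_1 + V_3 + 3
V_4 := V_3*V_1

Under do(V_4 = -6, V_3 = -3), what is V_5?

0

The joint intervention fixes V_4 = -6, V_3 = -3, removing each variable's own equation.
V_5 = -2*V_1 + V_3 + 3  [with V_1=0, V_3=-3]  = 0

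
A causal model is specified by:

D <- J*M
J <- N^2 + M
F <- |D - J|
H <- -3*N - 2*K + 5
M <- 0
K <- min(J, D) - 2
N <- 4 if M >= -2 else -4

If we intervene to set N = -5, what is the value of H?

Under do(N=-5), the mechanism N <- 4 if M >= -2 else -4 is discarded; N is fixed at -5.
J = N^2 + M  [with N=-5, M=0]  = 25
D = J*M  [with J=25, M=0]  = 0
K = min(J, D) - 2  [with J=25, D=0]  = -2
H = -3*N - 2*K + 5  [with N=-5, K=-2]  = 24

24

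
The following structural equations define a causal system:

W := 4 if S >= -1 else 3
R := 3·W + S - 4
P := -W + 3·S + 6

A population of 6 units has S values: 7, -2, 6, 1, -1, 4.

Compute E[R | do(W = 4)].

do(W=4) breaks W's dependence on S. With W=4 fixed, R across the units is 15, 6, 14, 9, 7, 12, mean 10.5.

10.5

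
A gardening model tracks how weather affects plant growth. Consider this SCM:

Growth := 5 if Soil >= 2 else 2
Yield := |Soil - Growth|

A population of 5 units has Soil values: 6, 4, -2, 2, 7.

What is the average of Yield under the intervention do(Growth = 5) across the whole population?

2.8

do(Growth=5) breaks Growth's dependence on Soil. With Growth=5 fixed, Yield across the units is 1, 1, 7, 3, 2, mean 2.8.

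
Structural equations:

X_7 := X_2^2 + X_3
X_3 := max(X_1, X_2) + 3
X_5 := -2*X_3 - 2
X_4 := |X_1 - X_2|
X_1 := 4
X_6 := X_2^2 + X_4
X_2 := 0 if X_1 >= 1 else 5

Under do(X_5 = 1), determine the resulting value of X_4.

The intervention breaks the incoming arrows to X_5: X_5 := -2*X_3 - 2 no longer applies, and X_5 = 1.
Since X_4 is not a descendant of the intervened variable, it is unaffected.
X_2 = 0 if X_1 >= 1 else 5  [with X_1=4]  = 0
X_4 = |X_1 - X_2|  [with X_1=4, X_2=0]  = 4

4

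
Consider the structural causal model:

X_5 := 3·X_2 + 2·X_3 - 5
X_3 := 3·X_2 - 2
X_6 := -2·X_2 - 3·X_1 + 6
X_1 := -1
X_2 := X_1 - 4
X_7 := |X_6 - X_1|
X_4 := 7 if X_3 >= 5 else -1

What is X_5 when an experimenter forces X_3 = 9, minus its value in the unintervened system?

do(X_3=9) replaces the equation X_3 := 3·X_2 - 2 with the constant X_3 = 9.
X_2 = X_1 - 4  [with X_1=-1]  = -5
X_5 = 3·X_2 + 2·X_3 - 5  [with X_2=-5, X_3=9]  = -2
Without intervention: X_2 = X_1 - 4  [with X_1=-1]  = -5; X_3 = 3·X_2 - 2  [with X_2=-5]  = -17; X_5 = 3·X_2 + 2·X_3 - 5  [with X_2=-5, X_3=-17]  = -54.
Change = -2 − (-54) = 52.

52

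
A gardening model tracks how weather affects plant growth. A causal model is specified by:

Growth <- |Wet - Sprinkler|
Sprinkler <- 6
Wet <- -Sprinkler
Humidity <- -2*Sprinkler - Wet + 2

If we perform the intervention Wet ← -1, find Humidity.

Under do(Wet=-1), the mechanism Wet <- -Sprinkler is discarded; Wet is fixed at -1.
Humidity = -2*Sprinkler - Wet + 2  [with Sprinkler=6, Wet=-1]  = -9

-9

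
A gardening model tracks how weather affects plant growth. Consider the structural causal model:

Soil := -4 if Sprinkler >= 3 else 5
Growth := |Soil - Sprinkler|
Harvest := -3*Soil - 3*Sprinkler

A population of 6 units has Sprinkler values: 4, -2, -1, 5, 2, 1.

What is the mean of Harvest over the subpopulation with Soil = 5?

-15

Conditioning on Soil=5 selects the 4 unit(s) with Sprinkler ∈ {-2, -1, 2, 1}. Their Harvest values: -9, -12, -21, -18. Mean = -15.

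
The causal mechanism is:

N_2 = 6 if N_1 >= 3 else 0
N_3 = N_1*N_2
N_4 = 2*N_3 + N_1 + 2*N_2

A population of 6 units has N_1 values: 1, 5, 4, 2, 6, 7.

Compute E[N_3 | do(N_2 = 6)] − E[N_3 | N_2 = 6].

-8

do(N_2=6) breaks N_2's dependence on N_1. With N_2=6 fixed, N_3 across the units is 6, 30, 24, 12, 36, 42, mean 25.
Observing N_2=6 restricts to units where N_2's equation naturally yields 6: N_1 ∈ {5, 4, 6, 7}. In that subpopulation N_3 = 30, 24, 36, 42, mean 33.
Difference = 25 − 33 = -8.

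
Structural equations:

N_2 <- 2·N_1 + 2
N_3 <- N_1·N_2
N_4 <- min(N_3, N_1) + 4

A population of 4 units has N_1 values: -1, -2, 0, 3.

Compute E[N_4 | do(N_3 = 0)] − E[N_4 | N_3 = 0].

-0.25

do(N_3=0) breaks N_3's dependence on N_1. With N_3=0 fixed, N_4 across the units is 3, 2, 4, 4, mean 3.25.
Conditioning on N_3=0 selects the 2 unit(s) with N_1 ∈ {-1, 0}. Their N_4 values: 3, 4. Mean = 3.5.
Difference = 3.25 − 3.5 = -0.25.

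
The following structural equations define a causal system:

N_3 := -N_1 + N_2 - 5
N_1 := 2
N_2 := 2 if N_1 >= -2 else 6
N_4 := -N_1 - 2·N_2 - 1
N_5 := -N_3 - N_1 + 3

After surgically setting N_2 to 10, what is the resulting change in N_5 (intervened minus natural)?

do(N_2=10) replaces the equation N_2 := 2 if N_1 >= -2 else 6 with the constant N_2 = 10.
N_3 = -N_1 + N_2 - 5  [with N_1=2, N_2=10]  = 3
N_5 = -N_3 - N_1 + 3  [with N_3=3, N_1=2]  = -2
Without intervention: N_2 = 2 if N_1 >= -2 else 6  [with N_1=2]  = 2; N_3 = -N_1 + N_2 - 5  [with N_1=2, N_2=2]  = -5; N_5 = -N_3 - N_1 + 3  [with N_3=-5, N_1=2]  = 6.
Change = -2 − 6 = -8.

-8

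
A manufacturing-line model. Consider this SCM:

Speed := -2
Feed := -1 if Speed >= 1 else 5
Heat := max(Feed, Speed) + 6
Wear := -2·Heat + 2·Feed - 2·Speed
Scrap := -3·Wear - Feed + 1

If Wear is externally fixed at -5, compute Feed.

5

The intervention breaks the incoming arrows to Wear: Wear := -2·Heat + 2·Feed - 2·Speed no longer applies, and Wear = -5.
Since Feed is not a descendant of the intervened variable, it is unaffected.
Feed = -1 if Speed >= 1 else 5  [with Speed=-2]  = 5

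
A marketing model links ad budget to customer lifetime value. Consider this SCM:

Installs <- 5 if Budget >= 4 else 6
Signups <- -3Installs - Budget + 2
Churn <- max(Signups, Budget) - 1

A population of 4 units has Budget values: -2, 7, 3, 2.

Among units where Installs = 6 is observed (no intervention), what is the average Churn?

0

Observing Installs=6 restricts to units where Installs's equation naturally yields 6: Budget ∈ {-2, 3, 2}. In that subpopulation Churn = -3, 2, 1, mean 0.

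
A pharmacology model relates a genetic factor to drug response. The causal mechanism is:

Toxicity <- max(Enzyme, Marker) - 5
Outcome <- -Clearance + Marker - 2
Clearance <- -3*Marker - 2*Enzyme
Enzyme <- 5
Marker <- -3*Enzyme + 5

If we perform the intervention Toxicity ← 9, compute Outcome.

do(Toxicity=9) replaces the equation Toxicity <- max(Enzyme, Marker) - 5 with the constant Toxicity = 9.
Outcome is not downstream of the intervention, so its value is determined by the original equations.
Marker = -3*Enzyme + 5  [with Enzyme=5]  = -10
Clearance = -3*Marker - 2*Enzyme  [with Marker=-10, Enzyme=5]  = 20
Outcome = -Clearance + Marker - 2  [with Clearance=20, Marker=-10]  = -32

-32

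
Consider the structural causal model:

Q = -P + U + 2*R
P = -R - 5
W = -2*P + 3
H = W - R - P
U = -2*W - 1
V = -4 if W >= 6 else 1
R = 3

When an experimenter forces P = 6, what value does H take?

-18

Under do(P=6), the mechanism P = -R - 5 is discarded; P is fixed at 6.
W = -2*P + 3  [with P=6]  = -9
H = W - R - P  [with W=-9, R=3, P=6]  = -18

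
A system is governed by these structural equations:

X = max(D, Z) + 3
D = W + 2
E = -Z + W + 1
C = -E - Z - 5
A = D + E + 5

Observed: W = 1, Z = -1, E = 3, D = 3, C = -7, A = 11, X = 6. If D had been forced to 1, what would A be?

9

Under do(D=1), the mechanism D = W + 2 is discarded; D is fixed at 1.
E = -Z + W + 1  [with Z=-1, W=1]  = 3
A = D + E + 5  [with D=1, E=3]  = 9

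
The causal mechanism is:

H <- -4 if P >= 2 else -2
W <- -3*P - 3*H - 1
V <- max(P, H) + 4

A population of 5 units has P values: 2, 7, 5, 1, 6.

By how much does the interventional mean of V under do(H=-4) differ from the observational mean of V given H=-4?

-0.8

Every unit gets H=-4 under the intervention. V values become 6, 11, 9, 5, 10; E[V|do(H=-4)] = 8.2.
Conditioning on H=-4 selects the 4 unit(s) with P ∈ {2, 7, 5, 6}. Their V values: 6, 11, 9, 10. Mean = 9.
Difference = 8.2 − 9 = -0.8.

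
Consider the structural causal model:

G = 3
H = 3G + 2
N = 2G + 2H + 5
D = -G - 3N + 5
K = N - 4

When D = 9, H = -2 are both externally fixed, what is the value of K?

3

The joint intervention fixes D = 9, H = -2, removing each variable's own equation.
N = 2G + 2H + 5  [with G=3, H=-2]  = 7
K = N - 4  [with N=7]  = 3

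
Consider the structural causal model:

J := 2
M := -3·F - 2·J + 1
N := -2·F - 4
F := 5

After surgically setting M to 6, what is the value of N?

The intervention breaks the incoming arrows to M: M := -3·F - 2·J + 1 no longer applies, and M = 6.
N is not downstream of the intervention, so its value is determined by the original equations.
N = -2·F - 4  [with F=5]  = -14

-14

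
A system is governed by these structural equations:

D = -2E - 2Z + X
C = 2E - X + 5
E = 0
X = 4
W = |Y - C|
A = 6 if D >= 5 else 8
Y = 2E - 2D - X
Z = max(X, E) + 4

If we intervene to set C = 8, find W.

12

do(C=8) replaces the equation C = 2E - X + 5 with the constant C = 8.
Z = max(X, E) + 4  [with X=4, E=0]  = 8
D = -2E - 2Z + X  [with E=0, Z=8, X=4]  = -12
Y = 2E - 2D - X  [with E=0, D=-12, X=4]  = 20
W = |Y - C|  [with Y=20, C=8]  = 12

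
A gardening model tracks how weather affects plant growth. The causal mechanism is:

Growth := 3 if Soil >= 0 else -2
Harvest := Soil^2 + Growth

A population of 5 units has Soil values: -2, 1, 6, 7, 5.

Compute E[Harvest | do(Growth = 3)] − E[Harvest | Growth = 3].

The intervention sets Growth=3 in all 5 units regardless of Soil. Recomputing Harvest per unit gives 7, 4, 39, 52, 28; average 26.
Conditioning on Growth=3 selects the 4 unit(s) with Soil ∈ {1, 6, 7, 5}. Their Harvest values: 4, 39, 52, 28. Mean = 30.75.
Difference = 26 − 30.75 = -4.75.

-4.75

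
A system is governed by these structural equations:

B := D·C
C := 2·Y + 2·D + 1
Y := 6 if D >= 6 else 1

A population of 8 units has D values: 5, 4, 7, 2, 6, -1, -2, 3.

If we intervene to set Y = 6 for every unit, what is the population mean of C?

19

Every unit gets Y=6 under the intervention. C values become 23, 21, 27, 17, 25, 11, 9, 19; E[C|do(Y=6)] = 19.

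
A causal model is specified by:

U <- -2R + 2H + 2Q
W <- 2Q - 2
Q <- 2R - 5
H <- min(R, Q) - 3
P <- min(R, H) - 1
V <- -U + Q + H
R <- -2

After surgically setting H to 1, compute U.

The intervention breaks the incoming arrows to H: H <- min(R, Q) - 3 no longer applies, and H = 1.
Q = 2R - 5  [with R=-2]  = -9
U = -2R + 2H + 2Q  [with R=-2, H=1, Q=-9]  = -12

-12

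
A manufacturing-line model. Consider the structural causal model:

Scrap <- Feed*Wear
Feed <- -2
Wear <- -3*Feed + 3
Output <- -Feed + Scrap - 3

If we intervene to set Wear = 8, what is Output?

Under do(Wear=8), the mechanism Wear <- -3*Feed + 3 is discarded; Wear is fixed at 8.
Scrap = Feed*Wear  [with Feed=-2, Wear=8]  = -16
Output = -Feed + Scrap - 3  [with Feed=-2, Scrap=-16]  = -17

-17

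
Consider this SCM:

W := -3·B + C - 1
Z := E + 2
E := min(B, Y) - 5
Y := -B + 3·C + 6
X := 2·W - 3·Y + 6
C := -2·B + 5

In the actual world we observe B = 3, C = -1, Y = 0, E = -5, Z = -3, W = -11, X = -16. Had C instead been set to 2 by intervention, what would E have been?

-2

Under do(C=2), the mechanism C := -2·B + 5 is discarded; C is fixed at 2.
Y = -B + 3·C + 6  [with B=3, C=2]  = 9
E = min(B, Y) - 5  [with B=3, Y=9]  = -2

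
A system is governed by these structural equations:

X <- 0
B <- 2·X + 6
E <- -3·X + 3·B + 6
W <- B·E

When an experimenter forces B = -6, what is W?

72

Under do(B=-6), the mechanism B <- 2·X + 6 is discarded; B is fixed at -6.
E = -3·X + 3·B + 6  [with X=0, B=-6]  = -12
W = B·E  [with B=-6, E=-12]  = 72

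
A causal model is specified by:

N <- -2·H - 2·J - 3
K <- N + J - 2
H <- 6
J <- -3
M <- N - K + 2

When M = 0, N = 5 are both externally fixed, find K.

Under do(M = 0, N = 5), each intervened variable's structural equation is replaced by its fixed value.
K = N + J - 2  [with N=5, J=-3]  = 0

0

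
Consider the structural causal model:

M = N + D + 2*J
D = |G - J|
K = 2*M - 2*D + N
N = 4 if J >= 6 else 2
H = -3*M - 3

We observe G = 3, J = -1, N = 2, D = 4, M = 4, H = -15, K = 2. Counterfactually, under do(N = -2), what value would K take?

The intervention breaks the incoming arrows to N: N = 4 if J >= 6 else 2 no longer applies, and N = -2.
D = |G - J|  [with G=3, J=-1]  = 4
M = N + D + 2*J  [with N=-2, D=4, J=-1]  = 0
K = 2*M - 2*D + N  [with M=0, D=4, N=-2]  = -10

-10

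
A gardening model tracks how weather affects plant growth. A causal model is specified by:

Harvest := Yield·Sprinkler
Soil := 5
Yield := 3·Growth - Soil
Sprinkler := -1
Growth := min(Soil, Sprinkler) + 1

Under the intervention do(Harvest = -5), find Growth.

do(Harvest=-5) replaces the equation Harvest := Yield·Sprinkler with the constant Harvest = -5.
Growth is not downstream of the intervention, so its value is determined by the original equations.
Growth = min(Soil, Sprinkler) + 1  [with Soil=5, Sprinkler=-1]  = 0

0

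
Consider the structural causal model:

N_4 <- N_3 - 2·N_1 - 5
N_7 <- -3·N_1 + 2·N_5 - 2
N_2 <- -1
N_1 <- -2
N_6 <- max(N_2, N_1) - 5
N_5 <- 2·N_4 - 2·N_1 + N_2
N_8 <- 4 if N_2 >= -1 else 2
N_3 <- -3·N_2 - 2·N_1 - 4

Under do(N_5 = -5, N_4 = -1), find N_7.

Setting N_5 = -5, N_4 = -1 by intervention discards those variables' equations.
N_7 = -3·N_1 + 2·N_5 - 2  [with N_1=-2, N_5=-5]  = -6

-6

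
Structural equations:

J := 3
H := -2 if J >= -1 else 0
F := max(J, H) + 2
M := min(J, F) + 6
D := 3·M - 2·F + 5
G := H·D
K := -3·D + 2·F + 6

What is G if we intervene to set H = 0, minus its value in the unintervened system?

44

Under do(H=0), the mechanism H := -2 if J >= -1 else 0 is discarded; H is fixed at 0.
F = max(J, H) + 2  [with J=3, H=0]  = 5
M = min(J, F) + 6  [with J=3, F=5]  = 9
D = 3·M - 2·F + 5  [with M=9, F=5]  = 22
G = H·D  [with H=0, D=22]  = 0
Without intervention: H = -2 if J >= -1 else 0  [with J=3]  = -2; F = max(J, H) + 2  [with J=3, H=-2]  = 5; M = min(J, F) + 6  [with J=3, F=5]  = 9; D = 3·M - 2·F + 5  [with M=9, F=5]  = 22; G = H·D  [with H=-2, D=22]  = -44.
Change = 0 − (-44) = 44.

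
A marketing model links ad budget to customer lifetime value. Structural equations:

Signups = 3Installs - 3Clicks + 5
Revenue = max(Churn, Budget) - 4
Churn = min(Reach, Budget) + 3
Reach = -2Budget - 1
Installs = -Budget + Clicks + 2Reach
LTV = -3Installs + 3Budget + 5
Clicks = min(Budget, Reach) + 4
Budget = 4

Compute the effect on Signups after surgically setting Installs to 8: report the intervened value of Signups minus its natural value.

Intervening sets Installs = 8 and removes its equation (Installs = -Budget + Clicks + 2Reach).
Reach = -2Budget - 1  [with Budget=4]  = -9
Clicks = min(Budget, Reach) + 4  [with Budget=4, Reach=-9]  = -5
Signups = 3Installs - 3Clicks + 5  [with Installs=8, Clicks=-5]  = 44
Without intervention: Reach = -2Budget - 1  [with Budget=4]  = -9; Clicks = min(Budget, Reach) + 4  [with Budget=4, Reach=-9]  = -5; Installs = -Budget + Clicks + 2Reach  [with Budget=4, Clicks=-5, Reach=-9]  = -27; Signups = 3Installs - 3Clicks + 5  [with Installs=-27, Clicks=-5]  = -61.
Change = 44 − (-61) = 105.

105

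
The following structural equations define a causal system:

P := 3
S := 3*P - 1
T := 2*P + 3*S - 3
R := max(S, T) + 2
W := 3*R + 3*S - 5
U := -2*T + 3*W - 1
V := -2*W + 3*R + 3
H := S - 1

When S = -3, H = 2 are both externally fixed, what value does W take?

Under do(S = -3, H = 2), each intervened variable's structural equation is replaced by its fixed value.
T = 2*P + 3*S - 3  [with P=3, S=-3]  = -6
R = max(S, T) + 2  [with S=-3, T=-6]  = -1
W = 3*R + 3*S - 5  [with R=-1, S=-3]  = -17

-17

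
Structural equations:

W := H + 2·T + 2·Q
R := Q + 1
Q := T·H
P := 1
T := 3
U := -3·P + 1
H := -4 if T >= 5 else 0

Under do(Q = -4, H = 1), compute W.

-1

The joint intervention fixes Q = -4, H = 1, removing each variable's own equation.
W = H + 2·T + 2·Q  [with H=1, T=3, Q=-4]  = -1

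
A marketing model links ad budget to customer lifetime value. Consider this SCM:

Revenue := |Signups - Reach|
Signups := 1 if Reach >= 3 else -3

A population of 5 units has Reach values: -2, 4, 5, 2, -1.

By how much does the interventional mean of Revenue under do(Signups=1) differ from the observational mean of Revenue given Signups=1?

-0.9

do(Signups=1) breaks Signups's dependence on Reach. With Signups=1 fixed, Revenue across the units is 3, 3, 4, 1, 2, mean 2.6.
E[Revenue|Signups=1] averages over only the 2 units with Signups=1 (Reach = 4, 5): Revenue = 3, 4, mean 3.5.
Difference = 2.6 − 3.5 = -0.9.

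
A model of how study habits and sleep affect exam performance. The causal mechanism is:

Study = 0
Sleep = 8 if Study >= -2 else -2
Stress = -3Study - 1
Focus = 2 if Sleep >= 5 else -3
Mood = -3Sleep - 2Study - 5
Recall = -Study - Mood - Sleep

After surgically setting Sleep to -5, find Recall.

Under do(Sleep=-5), the mechanism Sleep = 8 if Study >= -2 else -2 is discarded; Sleep is fixed at -5.
Mood = -3Sleep - 2Study - 5  [with Sleep=-5, Study=0]  = 10
Recall = -Study - Mood - Sleep  [with Study=0, Mood=10, Sleep=-5]  = -5

-5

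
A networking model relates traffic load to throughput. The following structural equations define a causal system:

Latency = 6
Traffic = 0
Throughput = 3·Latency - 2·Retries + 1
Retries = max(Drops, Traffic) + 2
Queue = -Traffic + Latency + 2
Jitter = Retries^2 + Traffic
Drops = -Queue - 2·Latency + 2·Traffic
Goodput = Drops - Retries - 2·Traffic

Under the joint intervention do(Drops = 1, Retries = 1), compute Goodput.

The joint intervention fixes Drops = 1, Retries = 1, removing each variable's own equation.
Goodput = Drops - Retries - 2·Traffic  [with Drops=1, Retries=1, Traffic=0]  = 0

0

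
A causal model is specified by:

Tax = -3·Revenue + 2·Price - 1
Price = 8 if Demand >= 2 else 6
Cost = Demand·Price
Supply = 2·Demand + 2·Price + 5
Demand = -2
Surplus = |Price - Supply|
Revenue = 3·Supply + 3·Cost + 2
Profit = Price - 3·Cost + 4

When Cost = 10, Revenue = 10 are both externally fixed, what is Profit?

Under do(Cost = 10, Revenue = 10), each intervened variable's structural equation is replaced by its fixed value.
Price = 8 if Demand >= 2 else 6  [with Demand=-2]  = 6
Profit = Price - 3·Cost + 4  [with Price=6, Cost=10]  = -20

-20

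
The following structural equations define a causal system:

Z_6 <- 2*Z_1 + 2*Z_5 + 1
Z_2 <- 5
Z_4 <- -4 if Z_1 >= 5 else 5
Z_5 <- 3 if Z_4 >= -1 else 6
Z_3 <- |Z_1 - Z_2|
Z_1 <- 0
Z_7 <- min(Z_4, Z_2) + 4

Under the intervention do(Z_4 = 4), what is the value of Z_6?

Under do(Z_4=4), the mechanism Z_4 <- -4 if Z_1 >= 5 else 5 is discarded; Z_4 is fixed at 4.
Z_5 = 3 if Z_4 >= -1 else 6  [with Z_4=4]  = 3
Z_6 = 2*Z_1 + 2*Z_5 + 1  [with Z_1=0, Z_5=3]  = 7

7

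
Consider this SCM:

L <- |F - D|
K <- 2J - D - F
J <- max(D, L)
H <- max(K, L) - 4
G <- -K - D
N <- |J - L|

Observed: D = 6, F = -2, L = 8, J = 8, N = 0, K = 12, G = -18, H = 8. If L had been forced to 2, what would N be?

do(L=2) replaces the equation L <- |F - D| with the constant L = 2.
J = max(D, L)  [with D=6, L=2]  = 6
N = |J - L|  [with J=6, L=2]  = 4

4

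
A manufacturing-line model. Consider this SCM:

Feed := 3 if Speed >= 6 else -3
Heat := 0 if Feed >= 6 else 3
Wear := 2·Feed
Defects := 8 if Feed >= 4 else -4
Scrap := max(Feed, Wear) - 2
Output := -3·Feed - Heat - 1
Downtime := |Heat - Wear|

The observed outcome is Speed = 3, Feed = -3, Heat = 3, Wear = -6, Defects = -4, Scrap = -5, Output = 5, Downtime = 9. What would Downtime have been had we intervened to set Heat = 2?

The intervention breaks the incoming arrows to Heat: Heat := 0 if Feed >= 6 else 3 no longer applies, and Heat = 2.
Feed = 3 if Speed >= 6 else -3  [with Speed=3]  = -3
Wear = 2·Feed  [with Feed=-3]  = -6
Downtime = |Heat - Wear|  [with Heat=2, Wear=-6]  = 8

8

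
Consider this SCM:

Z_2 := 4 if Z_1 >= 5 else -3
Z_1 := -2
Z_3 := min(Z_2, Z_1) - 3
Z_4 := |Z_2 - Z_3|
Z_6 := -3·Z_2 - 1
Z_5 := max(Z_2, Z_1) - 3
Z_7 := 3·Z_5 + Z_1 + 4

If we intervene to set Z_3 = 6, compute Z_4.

The intervention breaks the incoming arrows to Z_3: Z_3 := min(Z_2, Z_1) - 3 no longer applies, and Z_3 = 6.
Z_2 = 4 if Z_1 >= 5 else -3  [with Z_1=-2]  = -3
Z_4 = |Z_2 - Z_3|  [with Z_2=-3, Z_3=6]  = 9

9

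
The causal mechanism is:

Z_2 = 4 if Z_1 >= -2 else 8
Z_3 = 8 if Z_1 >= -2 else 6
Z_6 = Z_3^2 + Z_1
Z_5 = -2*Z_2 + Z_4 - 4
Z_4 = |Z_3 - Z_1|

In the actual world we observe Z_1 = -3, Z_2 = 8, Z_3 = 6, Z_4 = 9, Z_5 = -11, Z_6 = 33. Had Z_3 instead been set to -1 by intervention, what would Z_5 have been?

-18

do(Z_3=-1) replaces the equation Z_3 = 8 if Z_1 >= -2 else 6 with the constant Z_3 = -1.
Z_2 = 4 if Z_1 >= -2 else 8  [with Z_1=-3]  = 8
Z_4 = |Z_3 - Z_1|  [with Z_3=-1, Z_1=-3]  = 2
Z_5 = -2*Z_2 + Z_4 - 4  [with Z_2=8, Z_4=2]  = -18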